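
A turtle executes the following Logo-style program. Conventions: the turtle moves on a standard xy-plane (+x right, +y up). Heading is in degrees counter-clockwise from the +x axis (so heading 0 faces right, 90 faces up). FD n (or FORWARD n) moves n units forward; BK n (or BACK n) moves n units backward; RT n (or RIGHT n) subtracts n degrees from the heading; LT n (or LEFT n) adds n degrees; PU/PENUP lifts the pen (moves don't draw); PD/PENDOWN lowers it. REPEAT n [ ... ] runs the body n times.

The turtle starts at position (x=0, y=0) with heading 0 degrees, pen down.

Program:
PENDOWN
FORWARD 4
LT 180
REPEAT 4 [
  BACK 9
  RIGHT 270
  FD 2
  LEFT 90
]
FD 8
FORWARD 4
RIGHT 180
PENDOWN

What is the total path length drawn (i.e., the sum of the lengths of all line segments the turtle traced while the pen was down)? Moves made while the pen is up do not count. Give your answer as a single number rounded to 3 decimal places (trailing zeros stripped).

Executing turtle program step by step:
Start: pos=(0,0), heading=0, pen down
PD: pen down
FD 4: (0,0) -> (4,0) [heading=0, draw]
LT 180: heading 0 -> 180
REPEAT 4 [
  -- iteration 1/4 --
  BK 9: (4,0) -> (13,0) [heading=180, draw]
  RT 270: heading 180 -> 270
  FD 2: (13,0) -> (13,-2) [heading=270, draw]
  LT 90: heading 270 -> 0
  -- iteration 2/4 --
  BK 9: (13,-2) -> (4,-2) [heading=0, draw]
  RT 270: heading 0 -> 90
  FD 2: (4,-2) -> (4,0) [heading=90, draw]
  LT 90: heading 90 -> 180
  -- iteration 3/4 --
  BK 9: (4,0) -> (13,0) [heading=180, draw]
  RT 270: heading 180 -> 270
  FD 2: (13,0) -> (13,-2) [heading=270, draw]
  LT 90: heading 270 -> 0
  -- iteration 4/4 --
  BK 9: (13,-2) -> (4,-2) [heading=0, draw]
  RT 270: heading 0 -> 90
  FD 2: (4,-2) -> (4,0) [heading=90, draw]
  LT 90: heading 90 -> 180
]
FD 8: (4,0) -> (-4,0) [heading=180, draw]
FD 4: (-4,0) -> (-8,0) [heading=180, draw]
RT 180: heading 180 -> 0
PD: pen down
Final: pos=(-8,0), heading=0, 11 segment(s) drawn

Segment lengths:
  seg 1: (0,0) -> (4,0), length = 4
  seg 2: (4,0) -> (13,0), length = 9
  seg 3: (13,0) -> (13,-2), length = 2
  seg 4: (13,-2) -> (4,-2), length = 9
  seg 5: (4,-2) -> (4,0), length = 2
  seg 6: (4,0) -> (13,0), length = 9
  seg 7: (13,0) -> (13,-2), length = 2
  seg 8: (13,-2) -> (4,-2), length = 9
  seg 9: (4,-2) -> (4,0), length = 2
  seg 10: (4,0) -> (-4,0), length = 8
  seg 11: (-4,0) -> (-8,0), length = 4
Total = 60

Answer: 60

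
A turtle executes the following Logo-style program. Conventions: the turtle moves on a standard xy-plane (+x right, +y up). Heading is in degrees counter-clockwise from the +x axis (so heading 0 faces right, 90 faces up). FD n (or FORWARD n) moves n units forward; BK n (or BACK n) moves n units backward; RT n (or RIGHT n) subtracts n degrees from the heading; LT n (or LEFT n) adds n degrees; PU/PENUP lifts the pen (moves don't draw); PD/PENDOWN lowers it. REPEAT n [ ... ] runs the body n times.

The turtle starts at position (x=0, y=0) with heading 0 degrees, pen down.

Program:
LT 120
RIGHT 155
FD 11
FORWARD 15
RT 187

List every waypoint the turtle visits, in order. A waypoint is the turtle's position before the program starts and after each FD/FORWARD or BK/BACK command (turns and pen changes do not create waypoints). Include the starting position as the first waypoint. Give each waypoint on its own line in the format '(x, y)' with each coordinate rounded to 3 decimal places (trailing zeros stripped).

Answer: (0, 0)
(9.011, -6.309)
(21.298, -14.913)

Derivation:
Executing turtle program step by step:
Start: pos=(0,0), heading=0, pen down
LT 120: heading 0 -> 120
RT 155: heading 120 -> 325
FD 11: (0,0) -> (9.011,-6.309) [heading=325, draw]
FD 15: (9.011,-6.309) -> (21.298,-14.913) [heading=325, draw]
RT 187: heading 325 -> 138
Final: pos=(21.298,-14.913), heading=138, 2 segment(s) drawn
Waypoints (3 total):
(0, 0)
(9.011, -6.309)
(21.298, -14.913)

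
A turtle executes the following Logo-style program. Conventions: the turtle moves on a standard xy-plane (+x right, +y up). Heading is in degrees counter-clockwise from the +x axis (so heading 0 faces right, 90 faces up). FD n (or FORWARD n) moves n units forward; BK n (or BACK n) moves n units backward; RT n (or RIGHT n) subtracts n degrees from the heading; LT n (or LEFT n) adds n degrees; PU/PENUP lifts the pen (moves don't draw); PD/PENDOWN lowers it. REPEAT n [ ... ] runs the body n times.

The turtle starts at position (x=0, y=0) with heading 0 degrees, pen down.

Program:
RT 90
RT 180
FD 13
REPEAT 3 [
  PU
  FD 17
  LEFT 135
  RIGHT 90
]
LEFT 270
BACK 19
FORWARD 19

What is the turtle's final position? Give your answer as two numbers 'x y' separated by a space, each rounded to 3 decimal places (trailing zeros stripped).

Answer: -29.021 42.021

Derivation:
Executing turtle program step by step:
Start: pos=(0,0), heading=0, pen down
RT 90: heading 0 -> 270
RT 180: heading 270 -> 90
FD 13: (0,0) -> (0,13) [heading=90, draw]
REPEAT 3 [
  -- iteration 1/3 --
  PU: pen up
  FD 17: (0,13) -> (0,30) [heading=90, move]
  LT 135: heading 90 -> 225
  RT 90: heading 225 -> 135
  -- iteration 2/3 --
  PU: pen up
  FD 17: (0,30) -> (-12.021,42.021) [heading=135, move]
  LT 135: heading 135 -> 270
  RT 90: heading 270 -> 180
  -- iteration 3/3 --
  PU: pen up
  FD 17: (-12.021,42.021) -> (-29.021,42.021) [heading=180, move]
  LT 135: heading 180 -> 315
  RT 90: heading 315 -> 225
]
LT 270: heading 225 -> 135
BK 19: (-29.021,42.021) -> (-15.586,28.586) [heading=135, move]
FD 19: (-15.586,28.586) -> (-29.021,42.021) [heading=135, move]
Final: pos=(-29.021,42.021), heading=135, 1 segment(s) drawn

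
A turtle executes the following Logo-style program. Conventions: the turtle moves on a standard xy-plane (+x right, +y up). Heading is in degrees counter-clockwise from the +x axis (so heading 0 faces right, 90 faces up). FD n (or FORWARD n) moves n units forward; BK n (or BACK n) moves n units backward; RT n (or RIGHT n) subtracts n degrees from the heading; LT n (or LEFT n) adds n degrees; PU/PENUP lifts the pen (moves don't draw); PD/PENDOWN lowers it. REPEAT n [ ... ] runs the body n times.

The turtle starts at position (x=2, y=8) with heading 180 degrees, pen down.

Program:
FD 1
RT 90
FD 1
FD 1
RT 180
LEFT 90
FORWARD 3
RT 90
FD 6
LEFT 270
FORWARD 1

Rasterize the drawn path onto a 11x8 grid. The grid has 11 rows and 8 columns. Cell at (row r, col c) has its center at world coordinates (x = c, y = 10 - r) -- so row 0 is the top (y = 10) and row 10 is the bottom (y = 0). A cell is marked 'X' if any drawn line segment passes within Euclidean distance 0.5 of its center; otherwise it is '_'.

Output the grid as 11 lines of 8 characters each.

Answer: _XXXX___
_X__X___
_XX_X___
____X___
____X___
____X___
___XX___
________
________
________
________

Derivation:
Segment 0: (2,8) -> (1,8)
Segment 1: (1,8) -> (1,9)
Segment 2: (1,9) -> (1,10)
Segment 3: (1,10) -> (4,10)
Segment 4: (4,10) -> (4,4)
Segment 5: (4,4) -> (3,4)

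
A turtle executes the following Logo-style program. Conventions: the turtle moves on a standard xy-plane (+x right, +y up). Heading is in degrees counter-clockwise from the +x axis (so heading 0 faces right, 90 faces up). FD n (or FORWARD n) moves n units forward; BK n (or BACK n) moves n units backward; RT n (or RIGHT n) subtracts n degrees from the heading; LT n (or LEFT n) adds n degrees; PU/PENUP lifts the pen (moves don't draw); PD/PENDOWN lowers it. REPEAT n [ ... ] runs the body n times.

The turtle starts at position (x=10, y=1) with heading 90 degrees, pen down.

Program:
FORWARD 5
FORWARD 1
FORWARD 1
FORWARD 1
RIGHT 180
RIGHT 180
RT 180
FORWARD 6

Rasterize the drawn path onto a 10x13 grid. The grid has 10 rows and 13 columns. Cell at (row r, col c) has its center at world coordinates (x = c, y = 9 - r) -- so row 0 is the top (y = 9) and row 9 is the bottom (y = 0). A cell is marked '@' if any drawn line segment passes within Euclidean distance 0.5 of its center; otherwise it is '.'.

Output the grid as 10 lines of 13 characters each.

Answer: ..........@..
..........@..
..........@..
..........@..
..........@..
..........@..
..........@..
..........@..
..........@..
.............

Derivation:
Segment 0: (10,1) -> (10,6)
Segment 1: (10,6) -> (10,7)
Segment 2: (10,7) -> (10,8)
Segment 3: (10,8) -> (10,9)
Segment 4: (10,9) -> (10,3)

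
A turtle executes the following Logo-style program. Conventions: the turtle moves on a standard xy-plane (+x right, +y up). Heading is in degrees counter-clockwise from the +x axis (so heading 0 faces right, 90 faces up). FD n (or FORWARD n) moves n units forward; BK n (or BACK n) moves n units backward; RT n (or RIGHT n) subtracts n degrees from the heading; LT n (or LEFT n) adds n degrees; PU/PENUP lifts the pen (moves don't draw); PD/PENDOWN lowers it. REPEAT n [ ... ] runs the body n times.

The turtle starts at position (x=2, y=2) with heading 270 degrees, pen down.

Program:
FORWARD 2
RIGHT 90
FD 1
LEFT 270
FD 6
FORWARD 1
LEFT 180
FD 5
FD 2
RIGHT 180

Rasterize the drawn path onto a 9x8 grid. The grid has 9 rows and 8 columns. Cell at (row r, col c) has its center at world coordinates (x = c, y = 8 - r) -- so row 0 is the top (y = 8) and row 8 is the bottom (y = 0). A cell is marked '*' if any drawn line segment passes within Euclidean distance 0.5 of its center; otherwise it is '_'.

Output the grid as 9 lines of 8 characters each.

Answer: ________
_*______
_*______
_*______
_*______
_*______
_**_____
_**_____
_**_____

Derivation:
Segment 0: (2,2) -> (2,0)
Segment 1: (2,0) -> (1,0)
Segment 2: (1,0) -> (1,6)
Segment 3: (1,6) -> (1,7)
Segment 4: (1,7) -> (1,2)
Segment 5: (1,2) -> (1,0)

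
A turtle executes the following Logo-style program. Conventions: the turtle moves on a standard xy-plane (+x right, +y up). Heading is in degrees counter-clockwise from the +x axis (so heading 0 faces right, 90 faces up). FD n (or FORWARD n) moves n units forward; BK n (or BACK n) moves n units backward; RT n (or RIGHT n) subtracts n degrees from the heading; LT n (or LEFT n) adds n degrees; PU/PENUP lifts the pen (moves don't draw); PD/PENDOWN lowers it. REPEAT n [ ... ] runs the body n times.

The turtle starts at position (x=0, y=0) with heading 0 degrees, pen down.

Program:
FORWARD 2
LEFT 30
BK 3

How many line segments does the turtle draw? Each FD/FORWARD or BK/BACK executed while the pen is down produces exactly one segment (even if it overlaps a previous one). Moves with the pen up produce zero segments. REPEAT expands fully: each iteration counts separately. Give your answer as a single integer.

Executing turtle program step by step:
Start: pos=(0,0), heading=0, pen down
FD 2: (0,0) -> (2,0) [heading=0, draw]
LT 30: heading 0 -> 30
BK 3: (2,0) -> (-0.598,-1.5) [heading=30, draw]
Final: pos=(-0.598,-1.5), heading=30, 2 segment(s) drawn
Segments drawn: 2

Answer: 2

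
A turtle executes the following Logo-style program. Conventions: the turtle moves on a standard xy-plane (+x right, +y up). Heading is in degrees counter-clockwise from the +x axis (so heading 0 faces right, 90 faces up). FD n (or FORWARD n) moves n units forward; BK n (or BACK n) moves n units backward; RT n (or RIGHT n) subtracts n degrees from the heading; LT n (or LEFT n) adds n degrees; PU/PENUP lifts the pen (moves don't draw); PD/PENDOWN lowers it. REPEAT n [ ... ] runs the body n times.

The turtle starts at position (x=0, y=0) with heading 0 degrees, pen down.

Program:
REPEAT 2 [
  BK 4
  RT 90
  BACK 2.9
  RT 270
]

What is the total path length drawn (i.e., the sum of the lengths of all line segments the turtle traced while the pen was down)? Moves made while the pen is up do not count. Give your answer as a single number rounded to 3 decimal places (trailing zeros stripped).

Answer: 13.8

Derivation:
Executing turtle program step by step:
Start: pos=(0,0), heading=0, pen down
REPEAT 2 [
  -- iteration 1/2 --
  BK 4: (0,0) -> (-4,0) [heading=0, draw]
  RT 90: heading 0 -> 270
  BK 2.9: (-4,0) -> (-4,2.9) [heading=270, draw]
  RT 270: heading 270 -> 0
  -- iteration 2/2 --
  BK 4: (-4,2.9) -> (-8,2.9) [heading=0, draw]
  RT 90: heading 0 -> 270
  BK 2.9: (-8,2.9) -> (-8,5.8) [heading=270, draw]
  RT 270: heading 270 -> 0
]
Final: pos=(-8,5.8), heading=0, 4 segment(s) drawn

Segment lengths:
  seg 1: (0,0) -> (-4,0), length = 4
  seg 2: (-4,0) -> (-4,2.9), length = 2.9
  seg 3: (-4,2.9) -> (-8,2.9), length = 4
  seg 4: (-8,2.9) -> (-8,5.8), length = 2.9
Total = 13.8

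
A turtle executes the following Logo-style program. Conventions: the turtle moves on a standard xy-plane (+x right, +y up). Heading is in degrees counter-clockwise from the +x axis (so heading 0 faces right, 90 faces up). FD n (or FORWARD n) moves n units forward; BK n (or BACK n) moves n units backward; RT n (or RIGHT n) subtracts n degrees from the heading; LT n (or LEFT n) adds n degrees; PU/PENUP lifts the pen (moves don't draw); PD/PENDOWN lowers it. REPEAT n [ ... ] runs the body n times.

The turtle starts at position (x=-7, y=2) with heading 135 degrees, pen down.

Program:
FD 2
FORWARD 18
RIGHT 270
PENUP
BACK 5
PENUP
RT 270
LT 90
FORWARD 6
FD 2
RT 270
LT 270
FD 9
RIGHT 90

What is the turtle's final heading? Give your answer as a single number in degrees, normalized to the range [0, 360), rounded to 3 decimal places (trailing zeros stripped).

Executing turtle program step by step:
Start: pos=(-7,2), heading=135, pen down
FD 2: (-7,2) -> (-8.414,3.414) [heading=135, draw]
FD 18: (-8.414,3.414) -> (-21.142,16.142) [heading=135, draw]
RT 270: heading 135 -> 225
PU: pen up
BK 5: (-21.142,16.142) -> (-17.607,19.678) [heading=225, move]
PU: pen up
RT 270: heading 225 -> 315
LT 90: heading 315 -> 45
FD 6: (-17.607,19.678) -> (-13.364,23.92) [heading=45, move]
FD 2: (-13.364,23.92) -> (-11.95,25.335) [heading=45, move]
RT 270: heading 45 -> 135
LT 270: heading 135 -> 45
FD 9: (-11.95,25.335) -> (-5.586,31.698) [heading=45, move]
RT 90: heading 45 -> 315
Final: pos=(-5.586,31.698), heading=315, 2 segment(s) drawn

Answer: 315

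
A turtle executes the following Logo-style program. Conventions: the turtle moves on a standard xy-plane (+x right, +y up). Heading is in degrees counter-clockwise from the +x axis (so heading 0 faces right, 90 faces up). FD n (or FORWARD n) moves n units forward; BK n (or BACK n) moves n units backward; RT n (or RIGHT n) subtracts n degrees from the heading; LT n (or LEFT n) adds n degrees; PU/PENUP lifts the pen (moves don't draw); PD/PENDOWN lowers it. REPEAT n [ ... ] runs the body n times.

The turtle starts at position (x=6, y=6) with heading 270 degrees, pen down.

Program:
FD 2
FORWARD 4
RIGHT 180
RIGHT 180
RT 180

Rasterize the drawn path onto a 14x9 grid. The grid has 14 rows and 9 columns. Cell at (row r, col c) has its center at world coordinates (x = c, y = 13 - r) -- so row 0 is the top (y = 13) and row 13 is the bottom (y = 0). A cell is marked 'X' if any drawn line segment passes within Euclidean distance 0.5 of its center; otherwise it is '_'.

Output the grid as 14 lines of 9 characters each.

Answer: _________
_________
_________
_________
_________
_________
_________
______X__
______X__
______X__
______X__
______X__
______X__
______X__

Derivation:
Segment 0: (6,6) -> (6,4)
Segment 1: (6,4) -> (6,0)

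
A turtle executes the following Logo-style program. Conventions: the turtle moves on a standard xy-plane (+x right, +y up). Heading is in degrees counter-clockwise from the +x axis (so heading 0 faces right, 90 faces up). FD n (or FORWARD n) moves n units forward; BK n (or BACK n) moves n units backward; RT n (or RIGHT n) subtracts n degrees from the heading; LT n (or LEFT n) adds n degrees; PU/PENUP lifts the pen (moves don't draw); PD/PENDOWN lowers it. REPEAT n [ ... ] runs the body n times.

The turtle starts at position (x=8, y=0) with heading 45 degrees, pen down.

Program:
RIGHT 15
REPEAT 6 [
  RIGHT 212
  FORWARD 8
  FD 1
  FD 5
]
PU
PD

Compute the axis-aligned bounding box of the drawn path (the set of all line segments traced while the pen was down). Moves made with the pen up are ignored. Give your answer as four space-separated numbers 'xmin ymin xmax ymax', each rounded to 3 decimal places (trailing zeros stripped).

Answer: -6.343 -8.414 8 5.45

Derivation:
Executing turtle program step by step:
Start: pos=(8,0), heading=45, pen down
RT 15: heading 45 -> 30
REPEAT 6 [
  -- iteration 1/6 --
  RT 212: heading 30 -> 178
  FD 8: (8,0) -> (0.005,0.279) [heading=178, draw]
  FD 1: (0.005,0.279) -> (-0.995,0.314) [heading=178, draw]
  FD 5: (-0.995,0.314) -> (-5.991,0.489) [heading=178, draw]
  -- iteration 2/6 --
  RT 212: heading 178 -> 326
  FD 8: (-5.991,0.489) -> (0.641,-3.985) [heading=326, draw]
  FD 1: (0.641,-3.985) -> (1.47,-4.544) [heading=326, draw]
  FD 5: (1.47,-4.544) -> (5.615,-7.34) [heading=326, draw]
  -- iteration 3/6 --
  RT 212: heading 326 -> 114
  FD 8: (5.615,-7.34) -> (2.361,-0.032) [heading=114, draw]
  FD 1: (2.361,-0.032) -> (1.954,0.882) [heading=114, draw]
  FD 5: (1.954,0.882) -> (-0.079,5.45) [heading=114, draw]
  -- iteration 4/6 --
  RT 212: heading 114 -> 262
  FD 8: (-0.079,5.45) -> (-1.193,-2.473) [heading=262, draw]
  FD 1: (-1.193,-2.473) -> (-1.332,-3.463) [heading=262, draw]
  FD 5: (-1.332,-3.463) -> (-2.028,-8.414) [heading=262, draw]
  -- iteration 5/6 --
  RT 212: heading 262 -> 50
  FD 8: (-2.028,-8.414) -> (3.115,-2.286) [heading=50, draw]
  FD 1: (3.115,-2.286) -> (3.757,-1.52) [heading=50, draw]
  FD 5: (3.757,-1.52) -> (6.971,2.31) [heading=50, draw]
  -- iteration 6/6 --
  RT 212: heading 50 -> 198
  FD 8: (6.971,2.31) -> (-0.637,-0.162) [heading=198, draw]
  FD 1: (-0.637,-0.162) -> (-1.588,-0.471) [heading=198, draw]
  FD 5: (-1.588,-0.471) -> (-6.343,-2.016) [heading=198, draw]
]
PU: pen up
PD: pen down
Final: pos=(-6.343,-2.016), heading=198, 18 segment(s) drawn

Segment endpoints: x in {-6.343, -5.991, -2.028, -1.588, -1.332, -1.193, -0.995, -0.637, -0.079, 0.005, 0.641, 1.47, 1.954, 2.361, 3.115, 3.757, 5.615, 6.971, 8}, y in {-8.414, -7.34, -4.544, -3.985, -3.463, -2.473, -2.286, -2.016, -1.52, -0.471, -0.162, -0.032, 0, 0.279, 0.314, 0.489, 0.882, 2.31, 5.45}
xmin=-6.343, ymin=-8.414, xmax=8, ymax=5.45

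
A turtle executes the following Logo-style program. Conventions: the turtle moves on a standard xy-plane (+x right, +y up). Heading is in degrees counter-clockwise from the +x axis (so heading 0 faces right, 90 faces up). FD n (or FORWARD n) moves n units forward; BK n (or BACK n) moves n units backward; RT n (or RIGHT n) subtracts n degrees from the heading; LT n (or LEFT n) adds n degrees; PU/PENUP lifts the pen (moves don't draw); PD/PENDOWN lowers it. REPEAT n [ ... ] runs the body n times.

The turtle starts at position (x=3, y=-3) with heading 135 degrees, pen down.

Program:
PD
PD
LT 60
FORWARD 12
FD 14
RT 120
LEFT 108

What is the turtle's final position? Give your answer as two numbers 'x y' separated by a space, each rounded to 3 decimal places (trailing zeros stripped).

Executing turtle program step by step:
Start: pos=(3,-3), heading=135, pen down
PD: pen down
PD: pen down
LT 60: heading 135 -> 195
FD 12: (3,-3) -> (-8.591,-6.106) [heading=195, draw]
FD 14: (-8.591,-6.106) -> (-22.114,-9.729) [heading=195, draw]
RT 120: heading 195 -> 75
LT 108: heading 75 -> 183
Final: pos=(-22.114,-9.729), heading=183, 2 segment(s) drawn

Answer: -22.114 -9.729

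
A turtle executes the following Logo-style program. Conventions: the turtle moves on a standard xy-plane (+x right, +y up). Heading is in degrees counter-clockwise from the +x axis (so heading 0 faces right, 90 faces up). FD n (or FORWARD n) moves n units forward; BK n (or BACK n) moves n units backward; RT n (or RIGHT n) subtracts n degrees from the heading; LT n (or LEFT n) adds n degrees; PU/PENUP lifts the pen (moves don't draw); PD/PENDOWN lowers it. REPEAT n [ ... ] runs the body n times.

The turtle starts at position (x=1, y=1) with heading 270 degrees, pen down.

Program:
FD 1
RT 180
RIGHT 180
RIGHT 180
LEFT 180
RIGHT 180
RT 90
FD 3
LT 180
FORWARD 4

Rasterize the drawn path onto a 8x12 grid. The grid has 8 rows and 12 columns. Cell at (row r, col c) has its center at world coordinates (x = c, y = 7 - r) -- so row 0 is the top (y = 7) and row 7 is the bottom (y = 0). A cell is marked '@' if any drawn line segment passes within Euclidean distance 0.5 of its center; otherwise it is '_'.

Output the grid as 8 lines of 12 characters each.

Answer: ____________
____________
____________
____________
____________
____________
_@__________
@@@@@_______

Derivation:
Segment 0: (1,1) -> (1,0)
Segment 1: (1,0) -> (4,0)
Segment 2: (4,0) -> (0,0)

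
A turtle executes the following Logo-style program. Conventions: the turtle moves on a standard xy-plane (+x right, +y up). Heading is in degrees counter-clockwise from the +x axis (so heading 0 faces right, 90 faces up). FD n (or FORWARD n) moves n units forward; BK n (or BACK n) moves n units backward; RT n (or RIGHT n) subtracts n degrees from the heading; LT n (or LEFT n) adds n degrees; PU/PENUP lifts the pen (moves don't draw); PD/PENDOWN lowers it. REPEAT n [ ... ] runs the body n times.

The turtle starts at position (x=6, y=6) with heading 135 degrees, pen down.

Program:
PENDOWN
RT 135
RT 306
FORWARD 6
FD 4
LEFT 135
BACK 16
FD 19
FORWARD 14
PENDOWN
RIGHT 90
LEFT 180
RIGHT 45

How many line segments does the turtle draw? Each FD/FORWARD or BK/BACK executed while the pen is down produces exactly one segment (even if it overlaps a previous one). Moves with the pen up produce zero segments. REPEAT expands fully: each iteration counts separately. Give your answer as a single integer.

Executing turtle program step by step:
Start: pos=(6,6), heading=135, pen down
PD: pen down
RT 135: heading 135 -> 0
RT 306: heading 0 -> 54
FD 6: (6,6) -> (9.527,10.854) [heading=54, draw]
FD 4: (9.527,10.854) -> (11.878,14.09) [heading=54, draw]
LT 135: heading 54 -> 189
BK 16: (11.878,14.09) -> (27.681,16.593) [heading=189, draw]
FD 19: (27.681,16.593) -> (8.915,13.621) [heading=189, draw]
FD 14: (8.915,13.621) -> (-4.913,11.431) [heading=189, draw]
PD: pen down
RT 90: heading 189 -> 99
LT 180: heading 99 -> 279
RT 45: heading 279 -> 234
Final: pos=(-4.913,11.431), heading=234, 5 segment(s) drawn
Segments drawn: 5

Answer: 5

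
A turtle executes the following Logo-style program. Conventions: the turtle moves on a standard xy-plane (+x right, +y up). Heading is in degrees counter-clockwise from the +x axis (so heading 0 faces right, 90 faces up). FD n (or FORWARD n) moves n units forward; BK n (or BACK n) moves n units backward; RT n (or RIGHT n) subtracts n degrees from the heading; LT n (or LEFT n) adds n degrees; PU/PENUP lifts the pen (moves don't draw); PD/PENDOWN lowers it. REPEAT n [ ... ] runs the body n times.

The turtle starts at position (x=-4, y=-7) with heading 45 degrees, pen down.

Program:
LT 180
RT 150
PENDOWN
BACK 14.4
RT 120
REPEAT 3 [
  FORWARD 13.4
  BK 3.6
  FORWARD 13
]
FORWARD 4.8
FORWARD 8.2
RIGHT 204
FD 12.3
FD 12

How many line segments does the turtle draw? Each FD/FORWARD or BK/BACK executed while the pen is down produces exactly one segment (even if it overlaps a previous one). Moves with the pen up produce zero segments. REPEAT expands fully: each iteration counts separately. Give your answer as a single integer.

Answer: 14

Derivation:
Executing turtle program step by step:
Start: pos=(-4,-7), heading=45, pen down
LT 180: heading 45 -> 225
RT 150: heading 225 -> 75
PD: pen down
BK 14.4: (-4,-7) -> (-7.727,-20.909) [heading=75, draw]
RT 120: heading 75 -> 315
REPEAT 3 [
  -- iteration 1/3 --
  FD 13.4: (-7.727,-20.909) -> (1.748,-30.385) [heading=315, draw]
  BK 3.6: (1.748,-30.385) -> (-0.797,-27.839) [heading=315, draw]
  FD 13: (-0.797,-27.839) -> (8.395,-37.031) [heading=315, draw]
  -- iteration 2/3 --
  FD 13.4: (8.395,-37.031) -> (17.87,-46.507) [heading=315, draw]
  BK 3.6: (17.87,-46.507) -> (15.325,-43.961) [heading=315, draw]
  FD 13: (15.325,-43.961) -> (24.517,-53.153) [heading=315, draw]
  -- iteration 3/3 --
  FD 13.4: (24.517,-53.153) -> (33.992,-62.629) [heading=315, draw]
  BK 3.6: (33.992,-62.629) -> (31.447,-60.083) [heading=315, draw]
  FD 13: (31.447,-60.083) -> (40.639,-69.275) [heading=315, draw]
]
FD 4.8: (40.639,-69.275) -> (44.033,-72.67) [heading=315, draw]
FD 8.2: (44.033,-72.67) -> (49.831,-78.468) [heading=315, draw]
RT 204: heading 315 -> 111
FD 12.3: (49.831,-78.468) -> (45.424,-66.985) [heading=111, draw]
FD 12: (45.424,-66.985) -> (41.123,-55.782) [heading=111, draw]
Final: pos=(41.123,-55.782), heading=111, 14 segment(s) drawn
Segments drawn: 14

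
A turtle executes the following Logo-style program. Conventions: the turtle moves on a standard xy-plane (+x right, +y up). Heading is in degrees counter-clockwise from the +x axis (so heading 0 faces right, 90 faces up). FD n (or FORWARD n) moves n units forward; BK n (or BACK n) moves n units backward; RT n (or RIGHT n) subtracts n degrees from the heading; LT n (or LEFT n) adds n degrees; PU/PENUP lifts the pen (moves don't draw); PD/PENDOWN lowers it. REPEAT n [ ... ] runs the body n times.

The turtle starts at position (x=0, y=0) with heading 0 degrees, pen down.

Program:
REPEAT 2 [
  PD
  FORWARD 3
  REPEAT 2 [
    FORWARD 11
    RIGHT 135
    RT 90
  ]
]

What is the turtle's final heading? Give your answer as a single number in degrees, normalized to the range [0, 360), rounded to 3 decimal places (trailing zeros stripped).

Answer: 180

Derivation:
Executing turtle program step by step:
Start: pos=(0,0), heading=0, pen down
REPEAT 2 [
  -- iteration 1/2 --
  PD: pen down
  FD 3: (0,0) -> (3,0) [heading=0, draw]
  REPEAT 2 [
    -- iteration 1/2 --
    FD 11: (3,0) -> (14,0) [heading=0, draw]
    RT 135: heading 0 -> 225
    RT 90: heading 225 -> 135
    -- iteration 2/2 --
    FD 11: (14,0) -> (6.222,7.778) [heading=135, draw]
    RT 135: heading 135 -> 0
    RT 90: heading 0 -> 270
  ]
  -- iteration 2/2 --
  PD: pen down
  FD 3: (6.222,7.778) -> (6.222,4.778) [heading=270, draw]
  REPEAT 2 [
    -- iteration 1/2 --
    FD 11: (6.222,4.778) -> (6.222,-6.222) [heading=270, draw]
    RT 135: heading 270 -> 135
    RT 90: heading 135 -> 45
    -- iteration 2/2 --
    FD 11: (6.222,-6.222) -> (14,1.556) [heading=45, draw]
    RT 135: heading 45 -> 270
    RT 90: heading 270 -> 180
  ]
]
Final: pos=(14,1.556), heading=180, 6 segment(s) drawn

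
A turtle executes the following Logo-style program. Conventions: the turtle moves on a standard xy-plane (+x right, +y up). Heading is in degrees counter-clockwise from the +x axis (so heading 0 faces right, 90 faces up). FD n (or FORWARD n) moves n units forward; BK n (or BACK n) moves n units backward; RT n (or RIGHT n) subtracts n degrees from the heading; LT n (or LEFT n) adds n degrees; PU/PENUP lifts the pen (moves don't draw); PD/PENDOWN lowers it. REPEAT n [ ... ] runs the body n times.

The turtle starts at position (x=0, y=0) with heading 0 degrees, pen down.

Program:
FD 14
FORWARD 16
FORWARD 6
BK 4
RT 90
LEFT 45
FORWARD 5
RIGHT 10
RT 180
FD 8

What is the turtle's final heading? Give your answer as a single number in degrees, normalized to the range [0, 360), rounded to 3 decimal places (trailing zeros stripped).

Answer: 125

Derivation:
Executing turtle program step by step:
Start: pos=(0,0), heading=0, pen down
FD 14: (0,0) -> (14,0) [heading=0, draw]
FD 16: (14,0) -> (30,0) [heading=0, draw]
FD 6: (30,0) -> (36,0) [heading=0, draw]
BK 4: (36,0) -> (32,0) [heading=0, draw]
RT 90: heading 0 -> 270
LT 45: heading 270 -> 315
FD 5: (32,0) -> (35.536,-3.536) [heading=315, draw]
RT 10: heading 315 -> 305
RT 180: heading 305 -> 125
FD 8: (35.536,-3.536) -> (30.947,3.018) [heading=125, draw]
Final: pos=(30.947,3.018), heading=125, 6 segment(s) drawn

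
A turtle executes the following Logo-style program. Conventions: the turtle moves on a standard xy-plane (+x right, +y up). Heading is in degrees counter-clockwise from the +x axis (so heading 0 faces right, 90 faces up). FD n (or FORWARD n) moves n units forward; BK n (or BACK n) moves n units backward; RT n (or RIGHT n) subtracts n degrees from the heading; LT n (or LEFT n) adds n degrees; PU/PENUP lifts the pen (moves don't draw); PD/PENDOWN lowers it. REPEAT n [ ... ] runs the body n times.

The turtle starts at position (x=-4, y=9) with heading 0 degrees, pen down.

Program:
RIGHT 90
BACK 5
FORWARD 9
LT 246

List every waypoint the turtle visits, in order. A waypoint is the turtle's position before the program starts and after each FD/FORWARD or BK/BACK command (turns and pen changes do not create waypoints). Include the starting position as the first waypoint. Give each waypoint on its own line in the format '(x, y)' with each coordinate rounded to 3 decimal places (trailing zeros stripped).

Answer: (-4, 9)
(-4, 14)
(-4, 5)

Derivation:
Executing turtle program step by step:
Start: pos=(-4,9), heading=0, pen down
RT 90: heading 0 -> 270
BK 5: (-4,9) -> (-4,14) [heading=270, draw]
FD 9: (-4,14) -> (-4,5) [heading=270, draw]
LT 246: heading 270 -> 156
Final: pos=(-4,5), heading=156, 2 segment(s) drawn
Waypoints (3 total):
(-4, 9)
(-4, 14)
(-4, 5)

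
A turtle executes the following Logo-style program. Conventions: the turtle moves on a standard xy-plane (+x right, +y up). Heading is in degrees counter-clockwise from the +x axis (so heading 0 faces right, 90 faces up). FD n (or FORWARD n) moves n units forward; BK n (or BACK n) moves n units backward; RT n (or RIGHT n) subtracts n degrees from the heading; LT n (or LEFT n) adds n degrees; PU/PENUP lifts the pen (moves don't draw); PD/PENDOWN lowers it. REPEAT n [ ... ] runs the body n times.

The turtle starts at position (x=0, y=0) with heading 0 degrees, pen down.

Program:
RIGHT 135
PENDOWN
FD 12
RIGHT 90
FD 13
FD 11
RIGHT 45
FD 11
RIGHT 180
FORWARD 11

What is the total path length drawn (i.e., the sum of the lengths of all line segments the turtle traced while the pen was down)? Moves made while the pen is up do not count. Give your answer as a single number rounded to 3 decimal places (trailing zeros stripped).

Executing turtle program step by step:
Start: pos=(0,0), heading=0, pen down
RT 135: heading 0 -> 225
PD: pen down
FD 12: (0,0) -> (-8.485,-8.485) [heading=225, draw]
RT 90: heading 225 -> 135
FD 13: (-8.485,-8.485) -> (-17.678,0.707) [heading=135, draw]
FD 11: (-17.678,0.707) -> (-25.456,8.485) [heading=135, draw]
RT 45: heading 135 -> 90
FD 11: (-25.456,8.485) -> (-25.456,19.485) [heading=90, draw]
RT 180: heading 90 -> 270
FD 11: (-25.456,19.485) -> (-25.456,8.485) [heading=270, draw]
Final: pos=(-25.456,8.485), heading=270, 5 segment(s) drawn

Segment lengths:
  seg 1: (0,0) -> (-8.485,-8.485), length = 12
  seg 2: (-8.485,-8.485) -> (-17.678,0.707), length = 13
  seg 3: (-17.678,0.707) -> (-25.456,8.485), length = 11
  seg 4: (-25.456,8.485) -> (-25.456,19.485), length = 11
  seg 5: (-25.456,19.485) -> (-25.456,8.485), length = 11
Total = 58

Answer: 58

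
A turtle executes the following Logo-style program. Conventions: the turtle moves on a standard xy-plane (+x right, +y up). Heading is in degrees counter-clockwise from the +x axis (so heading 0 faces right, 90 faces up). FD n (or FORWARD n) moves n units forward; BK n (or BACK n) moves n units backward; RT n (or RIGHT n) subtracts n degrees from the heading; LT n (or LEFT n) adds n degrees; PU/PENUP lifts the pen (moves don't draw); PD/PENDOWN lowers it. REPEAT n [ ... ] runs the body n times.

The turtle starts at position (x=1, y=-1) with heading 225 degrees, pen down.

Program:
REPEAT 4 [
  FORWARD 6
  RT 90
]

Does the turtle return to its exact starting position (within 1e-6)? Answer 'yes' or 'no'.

Executing turtle program step by step:
Start: pos=(1,-1), heading=225, pen down
REPEAT 4 [
  -- iteration 1/4 --
  FD 6: (1,-1) -> (-3.243,-5.243) [heading=225, draw]
  RT 90: heading 225 -> 135
  -- iteration 2/4 --
  FD 6: (-3.243,-5.243) -> (-7.485,-1) [heading=135, draw]
  RT 90: heading 135 -> 45
  -- iteration 3/4 --
  FD 6: (-7.485,-1) -> (-3.243,3.243) [heading=45, draw]
  RT 90: heading 45 -> 315
  -- iteration 4/4 --
  FD 6: (-3.243,3.243) -> (1,-1) [heading=315, draw]
  RT 90: heading 315 -> 225
]
Final: pos=(1,-1), heading=225, 4 segment(s) drawn

Start position: (1, -1)
Final position: (1, -1)
Distance = 0; < 1e-6 -> CLOSED

Answer: yes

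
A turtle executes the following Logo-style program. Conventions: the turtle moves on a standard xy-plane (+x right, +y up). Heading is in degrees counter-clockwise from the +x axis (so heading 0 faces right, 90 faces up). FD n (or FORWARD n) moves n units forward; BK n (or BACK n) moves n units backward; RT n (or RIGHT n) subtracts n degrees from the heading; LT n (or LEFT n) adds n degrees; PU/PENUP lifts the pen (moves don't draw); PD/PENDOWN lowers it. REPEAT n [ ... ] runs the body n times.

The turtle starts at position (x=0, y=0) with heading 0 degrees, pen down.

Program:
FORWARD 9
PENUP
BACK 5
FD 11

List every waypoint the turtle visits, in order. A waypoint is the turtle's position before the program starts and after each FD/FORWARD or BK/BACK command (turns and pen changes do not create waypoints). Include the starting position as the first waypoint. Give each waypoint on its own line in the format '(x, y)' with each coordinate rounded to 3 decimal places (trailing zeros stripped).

Answer: (0, 0)
(9, 0)
(4, 0)
(15, 0)

Derivation:
Executing turtle program step by step:
Start: pos=(0,0), heading=0, pen down
FD 9: (0,0) -> (9,0) [heading=0, draw]
PU: pen up
BK 5: (9,0) -> (4,0) [heading=0, move]
FD 11: (4,0) -> (15,0) [heading=0, move]
Final: pos=(15,0), heading=0, 1 segment(s) drawn
Waypoints (4 total):
(0, 0)
(9, 0)
(4, 0)
(15, 0)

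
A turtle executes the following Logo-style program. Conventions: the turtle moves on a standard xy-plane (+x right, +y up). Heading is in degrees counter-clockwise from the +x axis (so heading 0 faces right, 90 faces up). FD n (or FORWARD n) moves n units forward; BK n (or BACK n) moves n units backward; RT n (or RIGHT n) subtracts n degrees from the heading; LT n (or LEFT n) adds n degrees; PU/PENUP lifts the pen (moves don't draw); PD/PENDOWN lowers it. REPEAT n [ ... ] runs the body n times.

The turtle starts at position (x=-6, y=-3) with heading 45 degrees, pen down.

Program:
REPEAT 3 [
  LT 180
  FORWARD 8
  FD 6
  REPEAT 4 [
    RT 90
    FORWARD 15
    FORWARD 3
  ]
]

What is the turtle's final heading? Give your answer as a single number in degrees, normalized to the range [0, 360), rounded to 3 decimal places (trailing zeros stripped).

Executing turtle program step by step:
Start: pos=(-6,-3), heading=45, pen down
REPEAT 3 [
  -- iteration 1/3 --
  LT 180: heading 45 -> 225
  FD 8: (-6,-3) -> (-11.657,-8.657) [heading=225, draw]
  FD 6: (-11.657,-8.657) -> (-15.899,-12.899) [heading=225, draw]
  REPEAT 4 [
    -- iteration 1/4 --
    RT 90: heading 225 -> 135
    FD 15: (-15.899,-12.899) -> (-26.506,-2.293) [heading=135, draw]
    FD 3: (-26.506,-2.293) -> (-28.627,-0.172) [heading=135, draw]
    -- iteration 2/4 --
    RT 90: heading 135 -> 45
    FD 15: (-28.627,-0.172) -> (-18.021,10.435) [heading=45, draw]
    FD 3: (-18.021,10.435) -> (-15.899,12.556) [heading=45, draw]
    -- iteration 3/4 --
    RT 90: heading 45 -> 315
    FD 15: (-15.899,12.556) -> (-5.293,1.95) [heading=315, draw]
    FD 3: (-5.293,1.95) -> (-3.172,-0.172) [heading=315, draw]
    -- iteration 4/4 --
    RT 90: heading 315 -> 225
    FD 15: (-3.172,-0.172) -> (-13.778,-10.778) [heading=225, draw]
    FD 3: (-13.778,-10.778) -> (-15.899,-12.899) [heading=225, draw]
  ]
  -- iteration 2/3 --
  LT 180: heading 225 -> 45
  FD 8: (-15.899,-12.899) -> (-10.243,-7.243) [heading=45, draw]
  FD 6: (-10.243,-7.243) -> (-6,-3) [heading=45, draw]
  REPEAT 4 [
    -- iteration 1/4 --
    RT 90: heading 45 -> 315
    FD 15: (-6,-3) -> (4.607,-13.607) [heading=315, draw]
    FD 3: (4.607,-13.607) -> (6.728,-15.728) [heading=315, draw]
    -- iteration 2/4 --
    RT 90: heading 315 -> 225
    FD 15: (6.728,-15.728) -> (-3.879,-26.335) [heading=225, draw]
    FD 3: (-3.879,-26.335) -> (-6,-28.456) [heading=225, draw]
    -- iteration 3/4 --
    RT 90: heading 225 -> 135
    FD 15: (-6,-28.456) -> (-16.607,-17.849) [heading=135, draw]
    FD 3: (-16.607,-17.849) -> (-18.728,-15.728) [heading=135, draw]
    -- iteration 4/4 --
    RT 90: heading 135 -> 45
    FD 15: (-18.728,-15.728) -> (-8.121,-5.121) [heading=45, draw]
    FD 3: (-8.121,-5.121) -> (-6,-3) [heading=45, draw]
  ]
  -- iteration 3/3 --
  LT 180: heading 45 -> 225
  FD 8: (-6,-3) -> (-11.657,-8.657) [heading=225, draw]
  FD 6: (-11.657,-8.657) -> (-15.899,-12.899) [heading=225, draw]
  REPEAT 4 [
    -- iteration 1/4 --
    RT 90: heading 225 -> 135
    FD 15: (-15.899,-12.899) -> (-26.506,-2.293) [heading=135, draw]
    FD 3: (-26.506,-2.293) -> (-28.627,-0.172) [heading=135, draw]
    -- iteration 2/4 --
    RT 90: heading 135 -> 45
    FD 15: (-28.627,-0.172) -> (-18.021,10.435) [heading=45, draw]
    FD 3: (-18.021,10.435) -> (-15.899,12.556) [heading=45, draw]
    -- iteration 3/4 --
    RT 90: heading 45 -> 315
    FD 15: (-15.899,12.556) -> (-5.293,1.95) [heading=315, draw]
    FD 3: (-5.293,1.95) -> (-3.172,-0.172) [heading=315, draw]
    -- iteration 4/4 --
    RT 90: heading 315 -> 225
    FD 15: (-3.172,-0.172) -> (-13.778,-10.778) [heading=225, draw]
    FD 3: (-13.778,-10.778) -> (-15.899,-12.899) [heading=225, draw]
  ]
]
Final: pos=(-15.899,-12.899), heading=225, 30 segment(s) drawn

Answer: 225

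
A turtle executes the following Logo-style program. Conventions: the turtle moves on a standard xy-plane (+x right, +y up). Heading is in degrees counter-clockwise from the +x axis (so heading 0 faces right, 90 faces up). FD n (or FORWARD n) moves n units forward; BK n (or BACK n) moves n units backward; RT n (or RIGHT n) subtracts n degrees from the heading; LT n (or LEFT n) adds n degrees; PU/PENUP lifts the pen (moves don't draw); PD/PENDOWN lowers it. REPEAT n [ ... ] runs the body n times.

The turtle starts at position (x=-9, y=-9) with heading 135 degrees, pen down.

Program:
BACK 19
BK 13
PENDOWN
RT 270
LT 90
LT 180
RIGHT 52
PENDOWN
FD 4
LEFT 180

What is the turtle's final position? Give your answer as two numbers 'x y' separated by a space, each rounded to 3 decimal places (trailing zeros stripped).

Answer: 14.115 -27.657

Derivation:
Executing turtle program step by step:
Start: pos=(-9,-9), heading=135, pen down
BK 19: (-9,-9) -> (4.435,-22.435) [heading=135, draw]
BK 13: (4.435,-22.435) -> (13.627,-31.627) [heading=135, draw]
PD: pen down
RT 270: heading 135 -> 225
LT 90: heading 225 -> 315
LT 180: heading 315 -> 135
RT 52: heading 135 -> 83
PD: pen down
FD 4: (13.627,-31.627) -> (14.115,-27.657) [heading=83, draw]
LT 180: heading 83 -> 263
Final: pos=(14.115,-27.657), heading=263, 3 segment(s) drawn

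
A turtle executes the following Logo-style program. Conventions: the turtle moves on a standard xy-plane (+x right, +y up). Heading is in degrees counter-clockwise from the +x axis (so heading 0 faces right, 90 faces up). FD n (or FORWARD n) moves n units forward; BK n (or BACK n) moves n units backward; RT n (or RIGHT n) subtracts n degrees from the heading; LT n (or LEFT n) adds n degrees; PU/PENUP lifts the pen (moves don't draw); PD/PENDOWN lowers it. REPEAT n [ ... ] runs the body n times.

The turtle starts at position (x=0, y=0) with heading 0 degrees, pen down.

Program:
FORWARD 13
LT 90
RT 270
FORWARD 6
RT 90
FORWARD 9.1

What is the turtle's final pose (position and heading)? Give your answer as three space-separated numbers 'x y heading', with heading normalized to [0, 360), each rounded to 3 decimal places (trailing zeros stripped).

Answer: 7 9.1 90

Derivation:
Executing turtle program step by step:
Start: pos=(0,0), heading=0, pen down
FD 13: (0,0) -> (13,0) [heading=0, draw]
LT 90: heading 0 -> 90
RT 270: heading 90 -> 180
FD 6: (13,0) -> (7,0) [heading=180, draw]
RT 90: heading 180 -> 90
FD 9.1: (7,0) -> (7,9.1) [heading=90, draw]
Final: pos=(7,9.1), heading=90, 3 segment(s) drawn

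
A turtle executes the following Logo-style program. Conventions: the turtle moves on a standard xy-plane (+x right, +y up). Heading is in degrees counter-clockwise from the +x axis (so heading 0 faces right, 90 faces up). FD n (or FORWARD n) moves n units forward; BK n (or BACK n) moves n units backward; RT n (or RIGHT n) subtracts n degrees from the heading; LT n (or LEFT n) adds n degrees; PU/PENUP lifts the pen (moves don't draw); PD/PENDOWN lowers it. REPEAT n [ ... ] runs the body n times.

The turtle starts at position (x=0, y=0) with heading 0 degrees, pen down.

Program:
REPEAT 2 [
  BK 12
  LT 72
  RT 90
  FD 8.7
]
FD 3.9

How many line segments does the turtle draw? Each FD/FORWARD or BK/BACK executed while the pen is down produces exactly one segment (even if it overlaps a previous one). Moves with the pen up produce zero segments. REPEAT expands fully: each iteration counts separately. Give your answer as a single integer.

Executing turtle program step by step:
Start: pos=(0,0), heading=0, pen down
REPEAT 2 [
  -- iteration 1/2 --
  BK 12: (0,0) -> (-12,0) [heading=0, draw]
  LT 72: heading 0 -> 72
  RT 90: heading 72 -> 342
  FD 8.7: (-12,0) -> (-3.726,-2.688) [heading=342, draw]
  -- iteration 2/2 --
  BK 12: (-3.726,-2.688) -> (-15.138,1.02) [heading=342, draw]
  LT 72: heading 342 -> 54
  RT 90: heading 54 -> 324
  FD 8.7: (-15.138,1.02) -> (-8.1,-4.094) [heading=324, draw]
]
FD 3.9: (-8.1,-4.094) -> (-4.945,-6.386) [heading=324, draw]
Final: pos=(-4.945,-6.386), heading=324, 5 segment(s) drawn
Segments drawn: 5

Answer: 5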